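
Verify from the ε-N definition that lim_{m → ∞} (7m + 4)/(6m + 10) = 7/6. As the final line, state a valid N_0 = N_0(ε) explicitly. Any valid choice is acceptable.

Let ε > 0. For m ≥ 1, |(7m + 4)/(6m + 10) − (7/6)| = |-46|/(6(6m + 10)) = 46/(6(6m + 10)).
Since 6m + 10 ≥ 6m for m ≥ 1, this is ≤ 46/(6·6m) = (23/18)/m.
So |(7m + 4)/(6m + 10) − (7/6)| < ε whenever m > (23/18)/ε.
Take N_0 = (23/18)/ε. If m > N_0 then |(7m + 4)/(6m + 10) − (7/6)| ≤ (23/18)/m < ε.

N_0 = (23/18)/ε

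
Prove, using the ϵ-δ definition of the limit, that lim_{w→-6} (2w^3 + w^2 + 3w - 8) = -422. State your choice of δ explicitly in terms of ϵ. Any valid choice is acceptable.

Let ϵ > 0 be given. We want δ > 0 such that 0 < |w + 6| < δ implies |(2w^3 + w^2 + 3w - 8) + 422| < ϵ.
(2w^3 + w^2 + 3w - 8) + 422 = 2w^3 + w^2 + 3w + 414 = (w + 6)(2w^2 - 11w + 69).
So |(2w^3 + w^2 + 3w - 8) + 422| = |w + 6|·|2w^2 - 11w + 69|.
Assume first that |w + 6| < 1, so |w| < 7. Then |2w^2 - 11w + 69| ≤ 2·7^2 + 11·7 + 69 = 244.
Hence |(2w^3 + w^2 + 3w - 8) + 422| ≤ 244|w + 6| < ϵ provided |w + 6| < ϵ/244.
Take δ = min(1, ϵ/244). Then 0 < |w + 6| < δ gives both |w + 6| < 1 and |w + 6| < ϵ/244, so |(2w^3 + w^2 + 3w - 8) + 422| < ϵ.

δ = min(1, ϵ/244)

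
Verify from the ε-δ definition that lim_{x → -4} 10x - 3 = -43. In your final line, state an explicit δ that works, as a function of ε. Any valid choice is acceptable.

δ = ε/10

Suppose ε > 0. We need δ > 0 so that 0 < |x + 4| < δ implies |(10x - 3) + 43| < ε.
|(10x - 3) + 43| = |10x + 40| = 10|x + 4|.
Thus it suffices that |x + 4| < ε/10.
Choosing δ = ε/10 gives |(10x - 3) + 43| = 10|x + 4| < ε whenever |x + 4| < δ.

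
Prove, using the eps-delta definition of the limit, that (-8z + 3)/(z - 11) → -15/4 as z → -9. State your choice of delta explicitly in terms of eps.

Let eps > 0. We want delta > 0 with 0 < |z + 9| < delta ⇒ |(-8z + 3)/(z - 11) + 15/4| < eps.
Combining over a common denominator, (-8z + 3)/(z - 11) + 15/4 = [(-8z + 3)·(-20) − 75·(z - 11)] / [(-20)·(z - 11)] = 85(z + 9) / ((-20)(z - 11)).
So |(-8z + 3)/(z - 11) + 15/4| = 85|z + 9| / (20·|z − 11|).
Require delta ≤ 10, so |z − 11| ≥ |-20| − |z + 9| > 20 − 10 = 10.
Hence |(-8z + 3)/(z - 11) + 15/4| < 85|z + 9|/(20·10) = (17/40)|z + 9|, which is < eps once |z + 9| < (40/17)eps.
Take delta = min(10, (40/17)eps). Then 0 < |z + 9| < delta forces both bounds, so |(-8z + 3)/(z - 11) + 15/4| < eps.

delta = min(10, (40/17)eps)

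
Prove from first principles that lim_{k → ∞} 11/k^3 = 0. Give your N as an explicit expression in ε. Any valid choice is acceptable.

Let ε > 0 be given. For k ≥ 1, |11/k^3 − 0| = 11/k^3.
11/k^3 < ε ⇔ k^3 > 11/ε ⇔ k > (11/ε)^{1/3}.
Take N = (11/ε)^{1/3}. Then k > N implies 11/k^3 < ε.

N = (11/ε)^{1/3}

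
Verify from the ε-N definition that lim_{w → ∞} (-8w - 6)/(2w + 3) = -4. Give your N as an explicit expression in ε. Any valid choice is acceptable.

N = 3/ε

Suppose ε > 0. We seek N > 0 such that w > N implies |(-8w - 6)/(2w + 3) + 4| < ε.
(-8w - 6)/(2w + 3) + 4 = (2(-8w - 6) − (-8)(2w + 3)) / (2(2w + 3)) = 12/(2(2w + 3)).
For w > 0 we have 2w + 3 > 2w, so |(-8w - 6)/(2w + 3) + 4| = 12/(2(2w + 3)) < 12/(2·2w) = 3/w.
Thus |(-8w - 6)/(2w + 3) + 4| < ε whenever w > 3/ε.
Take N = 3/ε. If w > N then |(-8w - 6)/(2w + 3) + 4| < 3/w < ε.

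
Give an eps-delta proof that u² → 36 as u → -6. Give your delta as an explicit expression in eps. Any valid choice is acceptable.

Let eps > 0. We seek delta > 0 with 0 < |u + 6| < delta ⇒ |u² − 36| < eps.
Factor: u² − 36 = (u + 6)(u - 6), so |u² − 36| = |u + 6|·|u - 6|.
Impose delta ≤ 1 so that |u| < 7; then |u - 6| ≤ 13.
Hence |u² − 36| ≤ 13|u + 6|, which is < eps once |u + 6| < eps/13.
Take delta = min(1, eps/13). If 0 < |u + 6| < delta then both bounds hold and |u² − 36| ≤ 13|u + 6| < 13·(eps/13) = eps.

delta = min(1, eps/13)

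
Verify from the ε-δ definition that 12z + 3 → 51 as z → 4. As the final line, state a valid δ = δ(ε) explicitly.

δ = ε/12

Let ε > 0. We need δ > 0 so that 0 < |z − 4| < δ implies |(12z + 3) − 51| < ε.
Since (12z + 3) − 51 = 12(z − 4), we have |(12z + 3) − 51| = 12|z − 4|.
So 12|z − 4| < ε exactly when |z − 4| < ε/12.
Take δ = ε/12. If 0 < |z − 4| < δ then |(12z + 3) − 51| = 12|z − 4| < 12·(ε/12) = ε.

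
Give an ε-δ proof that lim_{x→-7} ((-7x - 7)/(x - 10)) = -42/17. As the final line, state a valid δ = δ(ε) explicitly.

δ = min(17/2, (289/154)ε)

Let ε > 0 be given. We want δ > 0 with 0 < |x + 7| < δ ⇒ |(-7x - 7)/(x - 10) + 42/17| < ε.
Combining over a common denominator, (-7x - 7)/(x - 10) + 42/17 = [(-7x - 7)·(-17) − 42·(x - 10)] / [(-17)·(x - 10)] = 77(x + 7) / ((-17)(x - 10)).
So |(-7x - 7)/(x - 10) + 42/17| = 77|x + 7| / (17·|x − 10|).
Require δ ≤ 17/2, so |x − 10| ≥ |-17| − |x + 7| > 17 − 17/2 = 17/2.
Hence |(-7x - 7)/(x - 10) + 42/17| < 77|x + 7|/(17·(17/2)) = (154/289)|x + 7|, which is < ε once |x + 7| < (289/154)ε.
Take δ = min(17/2, (289/154)ε). Then 0 < |x + 7| < δ forces both bounds, so |(-7x - 7)/(x - 10) + 42/17| < ε.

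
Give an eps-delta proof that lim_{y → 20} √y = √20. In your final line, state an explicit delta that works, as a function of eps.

delta = min(20, √20·eps)

Fix eps > 0. We want delta > 0 such that 0 < |y − 20| < delta implies |√y − √20| < eps.
Rationalise: √y − √20 = (y − 20)/(√y + √20), so |√y − √20| = |y − 20|/(√y + √20).
Restrict delta ≤ 20 so that |y − 20| < 20 forces y > 0, and then √y + √20 > √20.
Hence |√y − √20| < |y − 20|/√20, which is < eps once |y − 20| < √20·eps.
Take delta = min(20, √20·eps). If 0 < |y − 20| < delta then y > 0 and |√y − √20| < |y − 20|/√20 < eps.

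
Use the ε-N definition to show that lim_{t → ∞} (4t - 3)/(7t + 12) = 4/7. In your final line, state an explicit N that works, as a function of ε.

N = (69/49)/ε

Suppose ε > 0. We seek N > 0 such that t > N implies |(4t - 3)/(7t + 12) − (4/7)| < ε.
(4t - 3)/(7t + 12) − (4/7) = (7(4t - 3) − 4(7t + 12)) / (7(7t + 12)) = -69/(7(7t + 12)).
For t > 0 we have 7t + 12 > 7t, so |(4t - 3)/(7t + 12) − (4/7)| = 69/(7(7t + 12)) < 69/(7·7t) = (69/49)/t.
Thus |(4t - 3)/(7t + 12) − (4/7)| < ε whenever t > (69/49)/ε.
Take N = (69/49)/ε. If t > N then |(4t - 3)/(7t + 12) − (4/7)| < (69/49)/t < ε.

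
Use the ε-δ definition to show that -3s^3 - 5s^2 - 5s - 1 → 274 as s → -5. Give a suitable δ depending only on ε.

δ = min(1, ε/223)

Suppose ε > 0. We want δ > 0 such that 0 < |s + 5| < δ implies |(-3s^3 - 5s^2 - 5s - 1) − 274| < ε.
(-3s^3 - 5s^2 - 5s - 1) − 274 = -3s^3 - 5s^2 - 5s - 275 = (s + 5)(-3s^2 + 10s - 55).
So |(-3s^3 - 5s^2 - 5s - 1) − 274| = |s + 5|·|-3s^2 + 10s - 55|.
Require δ ≤ 1. Then |s + 5| < 1 gives |s| < 6, and by the triangle inequality |-3s^2 + 10s - 55| ≤ 3·6^2 + 10·6 + 55 = 223.
Hence |(-3s^3 - 5s^2 - 5s - 1) − 274| ≤ 223|s + 5| < ε provided |s + 5| < ε/223.
Take δ = min(1, ε/223). Then 0 < |s + 5| < δ gives both |s + 5| < 1 and |s + 5| < ε/223, so |(-3s^3 - 5s^2 - 5s - 1) − 274| < ε.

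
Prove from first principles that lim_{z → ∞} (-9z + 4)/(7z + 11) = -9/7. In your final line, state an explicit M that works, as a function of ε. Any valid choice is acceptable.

M = (127/49)/ε

Let ε > 0 be given. We seek M > 0 such that z > M implies |(-9z + 4)/(7z + 11) + 9/7| < ε.
(-9z + 4)/(7z + 11) + 9/7 = (7(-9z + 4) − (-9)(7z + 11)) / (7(7z + 11)) = 127/(7(7z + 11)).
For z > 0 we have 7z + 11 > 7z, so |(-9z + 4)/(7z + 11) + 9/7| = 127/(7(7z + 11)) < 127/(7·7z) = (127/49)/z.
Thus |(-9z + 4)/(7z + 11) + 9/7| < ε whenever z > (127/49)/ε.
Take M = (127/49)/ε. If z > M then |(-9z + 4)/(7z + 11) + 9/7| < (127/49)/z < ε.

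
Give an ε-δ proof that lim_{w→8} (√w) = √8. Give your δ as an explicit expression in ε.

Let ε > 0. We want δ > 0 such that 0 < |w − 8| < δ implies |√w − √8| < ε.
Multiplying by the conjugate, |√w − √8| = |w − 8|/(√w + √8).
Restrict δ ≤ 8 so that |w − 8| < 8 forces w > 0, and then √w + √8 > √8.
Hence |√w − √8| < |w − 8|/√8, which is < ε once |w − 8| < √8·ε.
Take δ = min(8, √8·ε). If 0 < |w − 8| < δ then w > 0 and |√w − √8| < |w − 8|/√8 < ε.

δ = min(8, √8·ε)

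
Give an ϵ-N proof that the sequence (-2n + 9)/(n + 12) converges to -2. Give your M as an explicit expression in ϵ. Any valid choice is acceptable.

M = 33/ϵ

Suppose ϵ > 0. For n ≥ 1, |(-2n + 9)/(n + 12) + 2| = |33|/((n + 12)) = 33/((n + 12)).
Since n + 12 ≥ n for n ≥ 1, this is ≤ 33/(n) = 33/n.
So |(-2n + 9)/(n + 12) + 2| < ϵ whenever n > 33/ϵ.
Take M = 33/ϵ. If n > M then |(-2n + 9)/(n + 12) + 2| ≤ 33/n < ϵ.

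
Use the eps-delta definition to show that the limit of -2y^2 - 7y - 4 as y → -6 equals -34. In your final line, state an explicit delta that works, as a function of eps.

delta = min(1, eps/19)

Suppose eps > 0. We want delta > 0 such that 0 < |y + 6| < delta implies |(-2y^2 - 7y - 4) + 34| < eps.
(-2y^2 - 7y - 4) + 34 = -2y^2 - 7y + 30 = (y + 6)(-2y + 5).
So |(-2y^2 - 7y - 4) + 34| = |y + 6|·|-2y + 5|.
Require delta ≤ 1. Then |y + 6| < 1 gives |y| < 7, and by the triangle inequality |-2y + 5| ≤ 2·7 + 5 = 19.
Hence |(-2y^2 - 7y - 4) + 34| ≤ 19|y + 6| < eps provided |y + 6| < eps/19.
Take delta = min(1, eps/19). Then 0 < |y + 6| < delta gives both |y + 6| < 1 and |y + 6| < eps/19, so |(-2y^2 - 7y - 4) + 34| < eps.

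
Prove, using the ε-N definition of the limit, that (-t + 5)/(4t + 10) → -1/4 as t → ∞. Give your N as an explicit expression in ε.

Let ε > 0. We seek N > 0 such that t > N implies |(-t + 5)/(4t + 10) + 1/4| < ε.
(-t + 5)/(4t + 10) + 1/4 = (4(-t + 5) − (-1)(4t + 10)) / (4(4t + 10)) = 30/(4(4t + 10)).
For t > 0 we have 4t + 10 > 4t, so |(-t + 5)/(4t + 10) + 1/4| = 30/(4(4t + 10)) < 30/(4·4t) = (15/8)/t.
Thus |(-t + 5)/(4t + 10) + 1/4| < ε whenever t > (15/8)/ε.
Take N = (15/8)/ε. If t > N then |(-t + 5)/(4t + 10) + 1/4| < (15/8)/t < ε.

N = (15/8)/ε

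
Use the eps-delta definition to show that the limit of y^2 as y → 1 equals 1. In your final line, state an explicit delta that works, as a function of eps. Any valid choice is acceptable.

Let eps > 0 be given. We seek delta > 0 with 0 < |y − 1| < delta ⇒ |y^2 − 1| < eps.
Factor: y^2 − 1 = (y − 1)(y + 1), so |y^2 − 1| = |y − 1|·|y + 1|.
Impose delta ≤ 2 so that |y| < 3; then |y + 1| ≤ 4.
Hence |y^2 − 1| ≤ 4|y − 1|, which is < eps once |y − 1| < eps/4.
Take delta = min(2, eps/4). If 0 < |y − 1| < delta then both bounds hold and |y^2 − 1| ≤ 4|y − 1| < 4·(eps/4) = eps.

delta = min(2, eps/4)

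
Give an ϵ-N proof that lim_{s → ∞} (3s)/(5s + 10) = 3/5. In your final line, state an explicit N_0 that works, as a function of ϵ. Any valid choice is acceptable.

Suppose ϵ > 0. We seek N_0 > 0 such that s > N_0 implies |(3s)/(5s + 10) − (3/5)| < ϵ.
(3s)/(5s + 10) − (3/5) = (5(3s) − 3(5s + 10)) / (5(5s + 10)) = -30/(5(5s + 10)).
For s > 0 we have 5s + 10 > 5s, so |(3s)/(5s + 10) − (3/5)| = 30/(5(5s + 10)) < 30/(5·5s) = (6/5)/s.
Thus |(3s)/(5s + 10) − (3/5)| < ϵ whenever s > (6/5)/ϵ.
Take N_0 = (6/5)/ϵ. If s > N_0 then |(3s)/(5s + 10) − (3/5)| < (6/5)/s < ϵ.

N_0 = (6/5)/ϵ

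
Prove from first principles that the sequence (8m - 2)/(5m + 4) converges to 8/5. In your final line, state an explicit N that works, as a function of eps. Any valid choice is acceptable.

N = (42/25)/eps

Let eps > 0. For m ≥ 1, |(8m - 2)/(5m + 4) − (8/5)| = |-42|/(5(5m + 4)) = 42/(5(5m + 4)).
Since 5m + 4 ≥ 5m for m ≥ 1, this is ≤ 42/(5·5m) = (42/25)/m.
So |(8m - 2)/(5m + 4) − (8/5)| < eps whenever m > (42/25)/eps.
Take N = (42/25)/eps. If m > N then |(8m - 2)/(5m + 4) − (8/5)| ≤ (42/25)/m < eps.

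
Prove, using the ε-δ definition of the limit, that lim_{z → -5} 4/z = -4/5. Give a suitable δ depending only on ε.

δ = min(5/2, (25/8)ε)

Suppose ε > 0. We seek δ > 0 such that 0 < |z + 5| < δ implies |4/z + 4/5| < ε.
|4/z + 4/5| = 4·|-5 − z|/(5·|z|) = 4|z + 5|/(5|z|).
Restrict δ ≤ 5/2. Then |z + 5| < 5/2 gives |z| > 5/2, so 5|z| > 25/2.
Then |4/z + 4/5| < 4|z + 5|/(25/2), which is < ε when |z + 5| < (25/8)ε.
Take δ = min(5/2, (25/8)ε). Then 0 < |z + 5| < δ gives both |z + 5| < 5/2 and |z + 5| < (25/8)ε, so |4/z + 4/5| < ε.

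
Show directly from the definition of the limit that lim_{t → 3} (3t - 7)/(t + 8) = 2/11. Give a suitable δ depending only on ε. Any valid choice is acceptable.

δ = min(11/2, (121/62)ε)

Fix ε > 0. We want δ > 0 with 0 < |t − 3| < δ ⇒ |(3t - 7)/(t + 8) − (2/11)| < ε.
Combining over a common denominator, (3t - 7)/(t + 8) − (2/11) = [(3t - 7)·11 − 2·(t + 8)] / [11·(t + 8)] = 31(t − 3) / (11(t + 8)).
So |(3t - 7)/(t + 8) − (2/11)| = 31|t − 3| / (11·|t + 8|).
Restrict δ ≤ 11/2. Then |t − 3| < 11/2 gives |t + 8| = |(t − 3) + 11| ≥ 11 − 11/2 = 11/2.
Hence |(3t - 7)/(t + 8) − (2/11)| < 31|t − 3|/(11·(11/2)) = (62/121)|t − 3|, which is < ε once |t − 3| < (121/62)ε.
Take δ = min(11/2, (121/62)ε). Then 0 < |t − 3| < δ forces both bounds, so |(3t - 7)/(t + 8) − (2/11)| < ε.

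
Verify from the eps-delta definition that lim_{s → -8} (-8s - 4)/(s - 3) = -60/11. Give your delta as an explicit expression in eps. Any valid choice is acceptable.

delta = min(11/2, (121/56)eps)

Let eps > 0 be given. We want delta > 0 with 0 < |s + 8| < delta ⇒ |(-8s - 4)/(s - 3) + 60/11| < eps.
Combining over a common denominator, (-8s - 4)/(s - 3) + 60/11 = [(-8s - 4)·(-11) − 60·(s - 3)] / [(-11)·(s - 3)] = 28(s + 8) / ((-11)(s - 3)).
So |(-8s - 4)/(s - 3) + 60/11| = 28|s + 8| / (11·|s − 3|).
Restrict delta ≤ 11/2. Then |s + 8| < 11/2 gives |s − 3| = |(s + 8) + (-11)| ≥ 11 − 11/2 = 11/2.
Hence |(-8s - 4)/(s - 3) + 60/11| < 28|s + 8|/(11·(11/2)) = (56/121)|s + 8|, which is < eps once |s + 8| < (121/56)eps.
Take delta = min(11/2, (121/56)eps). Then 0 < |s + 8| < delta forces both bounds, so |(-8s - 4)/(s - 3) + 60/11| < eps.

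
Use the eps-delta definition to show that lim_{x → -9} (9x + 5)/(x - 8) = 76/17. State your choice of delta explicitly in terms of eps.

delta = min(17/2, (289/154)eps)

Fix eps > 0. We want delta > 0 with 0 < |x + 9| < delta ⇒ |(9x + 5)/(x - 8) − (76/17)| < eps.
Combining over a common denominator, (9x + 5)/(x - 8) − (76/17) = [(9x + 5)·(-17) − (-76)·(x - 8)] / [(-17)·(x - 8)] = -77(x + 9) / ((-17)(x - 8)).
So |(9x + 5)/(x - 8) − (76/17)| = 77|x + 9| / (17·|x − 8|).
Require delta ≤ 17/2, so |x − 8| ≥ |-17| − |x + 9| > 17 − 17/2 = 17/2.
Hence |(9x + 5)/(x - 8) − (76/17)| < 77|x + 9|/(17·(17/2)) = (154/289)|x + 9|, which is < eps once |x + 9| < (289/154)eps.
Take delta = min(17/2, (289/154)eps). Then 0 < |x + 9| < delta forces both bounds, so |(9x + 5)/(x - 8) − (76/17)| < eps.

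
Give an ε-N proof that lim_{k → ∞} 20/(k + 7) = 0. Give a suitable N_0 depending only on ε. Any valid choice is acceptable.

Suppose ε > 0. For k ≥ 1, |20/(k + 7) − 0| = 20/(k + 7) ≤ 20/k.
We need 20/k < ε, i.e. k > 20/ε.
Take N_0 = 20/ε. If k > N_0 then |20/(k + 7)| ≤ 20/k < ε.

N_0 = 20/ε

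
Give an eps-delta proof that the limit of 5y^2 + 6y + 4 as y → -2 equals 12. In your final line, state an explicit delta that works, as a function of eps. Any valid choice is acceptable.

delta = min(2, eps/24)

Let eps > 0. We want delta > 0 such that 0 < |y + 2| < delta implies |(5y^2 + 6y + 4) − 12| < eps.
(5y^2 + 6y + 4) − 12 = 5y^2 + 6y - 8 = (y + 2)(5y - 4).
So |(5y^2 + 6y + 4) − 12| = |y + 2|·|5y - 4|.
Require delta ≤ 2. Then |y + 2| < 2 gives |y| < 4, and by the triangle inequality |5y - 4| ≤ 5·4 + 4 = 24.
Hence |(5y^2 + 6y + 4) − 12| ≤ 24|y + 2| < eps provided |y + 2| < eps/24.
Choosing delta = min(2, eps/24) ensures both conditions, hence |(5y^2 + 6y + 4) − 12| < eps.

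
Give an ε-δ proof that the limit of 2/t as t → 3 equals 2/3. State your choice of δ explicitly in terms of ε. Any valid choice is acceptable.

Let ε > 0 be given. We seek δ > 0 such that 0 < |t − 3| < δ implies |2/t − (2/3)| < ε.
|2/t − (2/3)| = 2·|3 − t|/(3·|t|) = 2|t − 3|/(3|t|).
Require δ ≤ 3/2 so that |t| > 3 − 3/2 = 3/2, hence 3|t| > 9/2.
Then |2/t − (2/3)| < 2|t − 3|/(9/2), which is < ε when |t − 3| < (9/4)ε.
Take δ = min(3/2, (9/4)ε). Then 0 < |t − 3| < δ gives both |t − 3| < 3/2 and |t − 3| < (9/4)ε, so |2/t − (2/3)| < ε.

δ = min(3/2, (9/4)ε)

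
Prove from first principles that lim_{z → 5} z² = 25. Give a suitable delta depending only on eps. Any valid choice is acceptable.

delta = min(2, eps/12)

Let eps > 0. We seek delta > 0 with 0 < |z − 5| < delta ⇒ |z² − 25| < eps.
Factor: z² − 25 = (z − 5)(z + 5), so |z² − 25| = |z − 5|·|z + 5|.
Impose delta ≤ 2 so that |z| < 7; then |z + 5| ≤ 12.
Hence |z² − 25| ≤ 12|z − 5|, which is < eps once |z − 5| < eps/12.
Take delta = min(2, eps/12). If 0 < |z − 5| < delta then both bounds hold and |z² − 25| ≤ 12|z − 5| < 12·(eps/12) = eps.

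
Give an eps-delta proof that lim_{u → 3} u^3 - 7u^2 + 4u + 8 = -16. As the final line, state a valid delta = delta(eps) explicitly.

Suppose eps > 0. We want delta > 0 such that 0 < |u − 3| < delta implies |(u^3 - 7u^2 + 4u + 8) + 16| < eps.
(u^3 - 7u^2 + 4u + 8) + 16 = u^3 - 7u^2 + 4u + 24 = (u − 3)(u^2 - 4u - 8).
So |(u^3 - 7u^2 + 4u + 8) + 16| = |u − 3|·|u^2 - 4u - 8|.
Assume first that |u − 3| < 2, so |u| < 5. Then |u^2 - 4u - 8| ≤ 5^2 + 4·5 + 8 = 53.
Hence |(u^3 - 7u^2 + 4u + 8) + 16| ≤ 53|u − 3| < eps provided |u − 3| < eps/53.
Take delta = min(2, eps/53). Then 0 < |u − 3| < delta gives both |u − 3| < 2 and |u − 3| < eps/53, so |(u^3 - 7u^2 + 4u + 8) + 16| < eps.

delta = min(2, eps/53)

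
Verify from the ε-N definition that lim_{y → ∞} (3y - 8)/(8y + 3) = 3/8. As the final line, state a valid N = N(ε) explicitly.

Suppose ε > 0. We seek N > 0 such that y > N implies |(3y - 8)/(8y + 3) − (3/8)| < ε.
(3y - 8)/(8y + 3) − (3/8) = (8(3y - 8) − 3(8y + 3)) / (8(8y + 3)) = -73/(8(8y + 3)).
For y > 0 we have 8y + 3 > 8y, so |(3y - 8)/(8y + 3) − (3/8)| = 73/(8(8y + 3)) < 73/(8·8y) = (73/64)/y.
Thus |(3y - 8)/(8y + 3) − (3/8)| < ε whenever y > (73/64)/ε.
Take N = (73/64)/ε. If y > N then |(3y - 8)/(8y + 3) − (3/8)| < (73/64)/y < ε.

N = (73/64)/ε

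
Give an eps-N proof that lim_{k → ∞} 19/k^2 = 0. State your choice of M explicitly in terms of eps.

Let eps > 0 be given. For k ≥ 1, |19/k^2 − 0| = 19/k^2.
19/k^2 < eps ⇔ k^2 > 19/eps ⇔ k > (19/eps)^{1/2}.
Take M = (19/eps)^{1/2}. Then k > M implies 19/k^2 < eps.

M = (19/eps)^{1/2}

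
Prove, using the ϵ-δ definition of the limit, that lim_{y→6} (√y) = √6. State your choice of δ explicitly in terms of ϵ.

δ = min(6, √6·ϵ)

Let ϵ > 0 be given. We want δ > 0 such that 0 < |y − 6| < δ implies |√y − √6| < ϵ.
Multiplying by the conjugate, |√y − √6| = |y − 6|/(√y + √6).
Restrict δ ≤ 6 so that |y − 6| < 6 forces y > 0, and then √y + √6 > √6.
Hence |√y − √6| < |y − 6|/√6, which is < ϵ once |y − 6| < √6·ϵ.
Take δ = min(6, √6·ϵ). If 0 < |y − 6| < δ then y > 0 and |√y − √6| < |y − 6|/√6 < ϵ.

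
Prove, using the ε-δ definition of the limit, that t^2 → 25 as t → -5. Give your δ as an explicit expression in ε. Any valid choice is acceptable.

Let ε > 0. We seek δ > 0 with 0 < |t + 5| < δ ⇒ |t^2 − 25| < ε.
Factor: t^2 − 25 = (t + 5)(t - 5), so |t^2 − 25| = |t + 5|·|t - 5|.
Restrict δ ≤ 1. Then |t + 5| < 1 gives |t| < 6, so by the triangle inequality |t - 5| ≤ 6 + 5 = 11.
Hence |t^2 − 25| ≤ 11|t + 5|, which is < ε once |t + 5| < ε/11.
Take δ = min(1, ε/11). If 0 < |t + 5| < δ then both bounds hold and |t^2 − 25| ≤ 11|t + 5| < 11·(ε/11) = ε.

δ = min(1, ε/11)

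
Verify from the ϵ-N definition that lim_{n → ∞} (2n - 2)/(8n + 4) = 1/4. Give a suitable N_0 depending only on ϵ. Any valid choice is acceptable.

Let ϵ > 0. For n ≥ 1, |(2n - 2)/(8n + 4) − (1/4)| = |-24|/(8(8n + 4)) = 24/(8(8n + 4)).
Since 8n + 4 ≥ 8n for n ≥ 1, this is ≤ 24/(8·8n) = (3/8)/n.
So |(2n - 2)/(8n + 4) − (1/4)| < ϵ whenever n > (3/8)/ϵ.
Take N_0 = (3/8)/ϵ. If n > N_0 then |(2n - 2)/(8n + 4) − (1/4)| ≤ (3/8)/n < ϵ.

N_0 = (3/8)/ϵ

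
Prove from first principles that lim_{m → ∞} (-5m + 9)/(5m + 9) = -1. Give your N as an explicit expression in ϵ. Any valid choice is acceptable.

N = (18/5)/ϵ

Fix ϵ > 0. For m ≥ 1, |(-5m + 9)/(5m + 9) + 1| = |90|/(5(5m + 9)) = 90/(5(5m + 9)).
Since 5m + 9 ≥ 5m for m ≥ 1, this is ≤ 90/(5·5m) = (18/5)/m.
So |(-5m + 9)/(5m + 9) + 1| < ϵ whenever m > (18/5)/ϵ.
Take N = (18/5)/ϵ. If m > N then |(-5m + 9)/(5m + 9) + 1| ≤ (18/5)/m < ϵ.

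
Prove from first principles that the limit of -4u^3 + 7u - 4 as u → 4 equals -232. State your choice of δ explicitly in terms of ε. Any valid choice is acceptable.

δ = min(1, ε/237)

Let ε > 0 be given. We want δ > 0 such that 0 < |u − 4| < δ implies |(-4u^3 + 7u - 4) + 232| < ε.
(-4u^3 + 7u - 4) + 232 = -4u^3 + 7u + 228 = (u − 4)(-4u^2 - 16u - 57).
So |(-4u^3 + 7u - 4) + 232| = |u − 4|·|-4u^2 - 16u - 57|.
Assume first that |u − 4| < 1, so |u| < 5. Then |-4u^2 - 16u - 57| ≤ 4·5^2 + 16·5 + 57 = 237.
Hence |(-4u^3 + 7u - 4) + 232| ≤ 237|u − 4| < ε provided |u − 4| < ε/237.
Take δ = min(1, ε/237). Then 0 < |u − 4| < δ gives both |u − 4| < 1 and |u − 4| < ε/237, so |(-4u^3 + 7u - 4) + 232| < ε.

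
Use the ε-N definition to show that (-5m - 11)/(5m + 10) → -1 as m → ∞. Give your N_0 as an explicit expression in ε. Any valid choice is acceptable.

Fix ε > 0. For m ≥ 1, |(-5m - 11)/(5m + 10) + 1| = |-5|/(5(5m + 10)) = 5/(5(5m + 10)).
Since 5m + 10 ≥ 5m for m ≥ 1, this is ≤ 5/(5·5m) = (1/5)/m.
So |(-5m - 11)/(5m + 10) + 1| < ε whenever m > (1/5)/ε.
Take N_0 = (1/5)/ε. If m > N_0 then |(-5m - 11)/(5m + 10) + 1| ≤ (1/5)/m < ε.

N_0 = (1/5)/ε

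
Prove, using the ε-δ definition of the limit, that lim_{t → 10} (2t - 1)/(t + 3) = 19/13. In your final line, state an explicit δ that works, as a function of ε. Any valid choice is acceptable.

δ = min(13/2, (169/14)ε)

Let ε > 0 be given. We want δ > 0 with 0 < |t − 10| < δ ⇒ |(2t - 1)/(t + 3) − (19/13)| < ε.
Combining over a common denominator, (2t - 1)/(t + 3) − (19/13) = [(2t - 1)·13 − 19·(t + 3)] / [13·(t + 3)] = 7(t − 10) / (13(t + 3)).
So |(2t - 1)/(t + 3) − (19/13)| = 7|t − 10| / (13·|t + 3|).
Require δ ≤ 13/2, so |t + 3| ≥ |13| − |t − 10| > 13 − 13/2 = 13/2.
Hence |(2t - 1)/(t + 3) − (19/13)| < 7|t − 10|/(13·(13/2)) = (14/169)|t − 10|, which is < ε once |t − 10| < (169/14)ε.
Take δ = min(13/2, (169/14)ε). Then 0 < |t − 10| < δ forces both bounds, so |(2t - 1)/(t + 3) − (19/13)| < ε.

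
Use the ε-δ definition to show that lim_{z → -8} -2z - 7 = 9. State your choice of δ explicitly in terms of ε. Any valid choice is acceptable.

δ = ε/2

Suppose ε > 0. We need δ > 0 so that 0 < |z + 8| < δ implies |(-2z - 7) − 9| < ε.
|(-2z - 7) − 9| = |-2z - 16| = 2|z + 8|.
Thus it suffices that |z + 8| < ε/2.
Take δ = ε/2. If 0 < |z + 8| < δ then |(-2z - 7) − 9| = 2|z + 8| < 2·(ε/2) = ε.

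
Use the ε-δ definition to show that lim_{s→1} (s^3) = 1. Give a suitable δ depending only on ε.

Let ε > 0 be given. We seek δ > 0 with 0 < |s − 1| < δ ⇒ |s^3 − 1| < ε.
Factor: s^3 − 1 = (s − 1)(s^2 + s + 1), so |s^3 − 1| = |s − 1|·|s^2 + s + 1|.
Restrict δ ≤ 1. Then |s − 1| < 1 gives |s| < 2, so by the triangle inequality |s^2 + s + 1| ≤ 2^2 + 2 + 1 = 7.
Hence |s^3 − 1| ≤ 7|s − 1|, which is < ε once |s − 1| < ε/7.
Take δ = min(1, ε/7). If 0 < |s − 1| < δ then both bounds hold and |s^3 − 1| ≤ 7|s − 1| < 7·(ε/7) = ε.

δ = min(1, ε/7)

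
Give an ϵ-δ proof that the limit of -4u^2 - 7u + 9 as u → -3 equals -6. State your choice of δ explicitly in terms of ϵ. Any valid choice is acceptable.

δ = min(1, ϵ/21)

Let ϵ > 0. We want δ > 0 such that 0 < |u + 3| < δ implies |(-4u^2 - 7u + 9) + 6| < ϵ.
(-4u^2 - 7u + 9) + 6 = -4u^2 - 7u + 15 = (u + 3)(-4u + 5).
So |(-4u^2 - 7u + 9) + 6| = |u + 3|·|-4u + 5|.
Require δ ≤ 1. Then |u + 3| < 1 gives |u| < 4, and by the triangle inequality |-4u + 5| ≤ 4·4 + 5 = 21.
Hence |(-4u^2 - 7u + 9) + 6| ≤ 21|u + 3| < ϵ provided |u + 3| < ϵ/21.
Choosing δ = min(1, ϵ/21) ensures both conditions, hence |(-4u^2 - 7u + 9) + 6| < ϵ.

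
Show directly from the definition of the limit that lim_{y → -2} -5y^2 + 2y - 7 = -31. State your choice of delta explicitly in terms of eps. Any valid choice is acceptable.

delta = min(2, eps/32)

Suppose eps > 0. We want delta > 0 such that 0 < |y + 2| < delta implies |(-5y^2 + 2y - 7) + 31| < eps.
(-5y^2 + 2y - 7) + 31 = -5y^2 + 2y + 24 = (y + 2)(-5y + 12).
So |(-5y^2 + 2y - 7) + 31| = |y + 2|·|-5y + 12|.
Assume first that |y + 2| < 2, so |y| < 4. Then |-5y + 12| ≤ 5·4 + 12 = 32.
Hence |(-5y^2 + 2y - 7) + 31| ≤ 32|y + 2| < eps provided |y + 2| < eps/32.
Take delta = min(2, eps/32). Then 0 < |y + 2| < delta gives both |y + 2| < 2 and |y + 2| < eps/32, so |(-5y^2 + 2y - 7) + 31| < eps.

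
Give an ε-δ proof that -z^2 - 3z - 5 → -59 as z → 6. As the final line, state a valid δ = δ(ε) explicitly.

Fix ε > 0. We want δ > 0 such that 0 < |z − 6| < δ implies |(-z^2 - 3z - 5) + 59| < ε.
(-z^2 - 3z - 5) + 59 = -z^2 - 3z + 54 = (z − 6)(-z - 9).
So |(-z^2 - 3z - 5) + 59| = |z − 6|·|-z - 9|.
Assume first that |z − 6| < 1, so |z| < 7. Then |-z - 9| ≤ 7 + 9 = 16.
Hence |(-z^2 - 3z - 5) + 59| ≤ 16|z − 6| < ε provided |z − 6| < ε/16.
Choosing δ = min(1, ε/16) ensures both conditions, hence |(-z^2 - 3z - 5) + 59| < ε.

δ = min(1, ε/16)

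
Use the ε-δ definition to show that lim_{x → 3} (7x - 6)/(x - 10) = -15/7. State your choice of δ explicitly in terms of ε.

Suppose ε > 0. We want δ > 0 with 0 < |x − 3| < δ ⇒ |(7x - 6)/(x - 10) + 15/7| < ε.
Combining over a common denominator, (7x - 6)/(x - 10) + 15/7 = [(7x - 6)·(-7) − 15·(x - 10)] / [(-7)·(x - 10)] = -64(x − 3) / ((-7)(x - 10)).
So |(7x - 6)/(x - 10) + 15/7| = 64|x − 3| / (7·|x − 10|).
Require δ ≤ 7/2, so |x − 10| ≥ |-7| − |x − 3| > 7 − 7/2 = 7/2.
Hence |(7x - 6)/(x - 10) + 15/7| < 64|x − 3|/(7·(7/2)) = (128/49)|x − 3|, which is < ε once |x − 3| < (49/128)ε.
Take δ = min(7/2, (49/128)ε). Then 0 < |x − 3| < δ forces both bounds, so |(7x - 6)/(x - 10) + 15/7| < ε.

δ = min(7/2, (49/128)ε)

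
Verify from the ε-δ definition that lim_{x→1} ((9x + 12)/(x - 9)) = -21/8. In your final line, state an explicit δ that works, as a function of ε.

δ = min(4, (32/93)ε)

Suppose ε > 0. We want δ > 0 with 0 < |x − 1| < δ ⇒ |(9x + 12)/(x - 9) + 21/8| < ε.
Combining over a common denominator, (9x + 12)/(x - 9) + 21/8 = [(9x + 12)·(-8) − 21·(x - 9)] / [(-8)·(x - 9)] = -93(x − 1) / ((-8)(x - 9)).
So |(9x + 12)/(x - 9) + 21/8| = 93|x − 1| / (8·|x − 9|).
Require δ ≤ 4, so |x − 9| ≥ |-8| − |x − 1| > 8 − 4 = 4.
Hence |(9x + 12)/(x - 9) + 21/8| < 93|x − 1|/(8·4) = (93/32)|x − 1|, which is < ε once |x − 1| < (32/93)ε.
Take δ = min(4, (32/93)ε). Then 0 < |x − 1| < δ forces both bounds, so |(9x + 12)/(x - 9) + 21/8| < ε.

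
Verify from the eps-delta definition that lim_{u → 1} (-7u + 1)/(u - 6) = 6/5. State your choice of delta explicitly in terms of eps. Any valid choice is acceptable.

Let eps > 0. We want delta > 0 with 0 < |u − 1| < delta ⇒ |(-7u + 1)/(u - 6) − (6/5)| < eps.
Combining over a common denominator, (-7u + 1)/(u - 6) − (6/5) = [(-7u + 1)·(-5) − (-6)·(u - 6)] / [(-5)·(u - 6)] = 41(u − 1) / ((-5)(u - 6)).
So |(-7u + 1)/(u - 6) − (6/5)| = 41|u − 1| / (5·|u − 6|).
Require delta ≤ 5/2, so |u − 6| ≥ |-5| − |u − 1| > 5 − 5/2 = 5/2.
Hence |(-7u + 1)/(u - 6) − (6/5)| < 41|u − 1|/(5·(5/2)) = (82/25)|u − 1|, which is < eps once |u − 1| < (25/82)eps.
Take delta = min(5/2, (25/82)eps). Then 0 < |u − 1| < delta forces both bounds, so |(-7u + 1)/(u - 6) − (6/5)| < eps.

delta = min(5/2, (25/82)eps)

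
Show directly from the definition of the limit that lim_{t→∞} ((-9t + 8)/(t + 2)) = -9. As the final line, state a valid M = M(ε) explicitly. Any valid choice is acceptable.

M = 26/ε

Fix ε > 0. We seek M > 0 such that t > M implies |(-9t + 8)/(t + 2) + 9| < ε.
(-9t + 8)/(t + 2) + 9 = ((-9t + 8) − (-9)(t + 2)) / ((t + 2)) = 26/((t + 2)).
For t > 0 we have t + 2 > t, so |(-9t + 8)/(t + 2) + 9| = 26/((t + 2)) < 26/(t) = 26/t.
Thus |(-9t + 8)/(t + 2) + 9| < ε whenever t > 26/ε.
Take M = 26/ε. If t > M then |(-9t + 8)/(t + 2) + 9| < 26/t < ε.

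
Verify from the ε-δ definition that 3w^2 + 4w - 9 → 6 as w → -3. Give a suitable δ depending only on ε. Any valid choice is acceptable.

Suppose ε > 0. We want δ > 0 such that 0 < |w + 3| < δ implies |(3w^2 + 4w - 9) − 6| < ε.
(3w^2 + 4w - 9) − 6 = 3w^2 + 4w - 15 = (w + 3)(3w - 5).
So |(3w^2 + 4w - 9) − 6| = |w + 3|·|3w - 5|.
Require δ ≤ 1. Then |w + 3| < 1 gives |w| < 4, and by the triangle inequality |3w - 5| ≤ 3·4 + 5 = 17.
Hence |(3w^2 + 4w - 9) − 6| ≤ 17|w + 3| < ε provided |w + 3| < ε/17.
Take δ = min(1, ε/17). Then 0 < |w + 3| < δ gives both |w + 3| < 1 and |w + 3| < ε/17, so |(3w^2 + 4w - 9) − 6| < ε.

δ = min(1, ε/17)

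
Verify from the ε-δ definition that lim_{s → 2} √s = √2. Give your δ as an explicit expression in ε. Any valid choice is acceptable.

Let ε > 0 be given. We want δ > 0 such that 0 < |s − 2| < δ implies |√s − √2| < ε.
Rationalise: √s − √2 = (s − 2)/(√s + √2), so |√s − √2| = |s − 2|/(√s + √2).
Restrict δ ≤ 2 so that |s − 2| < 2 forces s > 0, and then √s + √2 > √2.
Hence |√s − √2| < |s − 2|/√2, which is < ε once |s − 2| < √2·ε.
Take δ = min(2, √2·ε). If 0 < |s − 2| < δ then s > 0 and |√s − √2| < |s − 2|/√2 < ε.

δ = min(2, √2·ε)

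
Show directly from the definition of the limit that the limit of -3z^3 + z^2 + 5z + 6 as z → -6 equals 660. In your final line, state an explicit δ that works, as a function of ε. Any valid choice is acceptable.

δ = min(1, ε/389)

Let ε > 0. We want δ > 0 such that 0 < |z + 6| < δ implies |(-3z^3 + z^2 + 5z + 6) − 660| < ε.
(-3z^3 + z^2 + 5z + 6) − 660 = -3z^3 + z^2 + 5z - 654 = (z + 6)(-3z^2 + 19z - 109).
So |(-3z^3 + z^2 + 5z + 6) − 660| = |z + 6|·|-3z^2 + 19z - 109|.
Require δ ≤ 1. Then |z + 6| < 1 gives |z| < 7, and by the triangle inequality |-3z^2 + 19z - 109| ≤ 3·7^2 + 19·7 + 109 = 389.
Hence |(-3z^3 + z^2 + 5z + 6) − 660| ≤ 389|z + 6| < ε provided |z + 6| < ε/389.
Take δ = min(1, ε/389). Then 0 < |z + 6| < δ gives both |z + 6| < 1 and |z + 6| < ε/389, so |(-3z^3 + z^2 + 5z + 6) − 660| < ε.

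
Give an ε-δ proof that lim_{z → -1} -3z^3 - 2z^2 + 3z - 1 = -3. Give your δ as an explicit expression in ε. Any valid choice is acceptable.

δ = min(2, ε/32)

Let ε > 0. We want δ > 0 such that 0 < |z + 1| < δ implies |(-3z^3 - 2z^2 + 3z - 1) + 3| < ε.
(-3z^3 - 2z^2 + 3z - 1) + 3 = -3z^3 - 2z^2 + 3z + 2 = (z + 1)(-3z^2 + z + 2).
So |(-3z^3 - 2z^2 + 3z - 1) + 3| = |z + 1|·|-3z^2 + z + 2|.
Require δ ≤ 2. Then |z + 1| < 2 gives |z| < 3, and by the triangle inequality |-3z^2 + z + 2| ≤ 3·3^2 + 3 + 2 = 32.
Hence |(-3z^3 - 2z^2 + 3z - 1) + 3| ≤ 32|z + 1| < ε provided |z + 1| < ε/32.
Choosing δ = min(2, ε/32) ensures both conditions, hence |(-3z^3 - 2z^2 + 3z - 1) + 3| < ε.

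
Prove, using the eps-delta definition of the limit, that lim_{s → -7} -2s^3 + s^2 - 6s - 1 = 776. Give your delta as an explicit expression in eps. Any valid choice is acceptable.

delta = min(2, eps/408)

Fix eps > 0. We want delta > 0 such that 0 < |s + 7| < delta implies |(-2s^3 + s^2 - 6s - 1) − 776| < eps.
(-2s^3 + s^2 - 6s - 1) − 776 = -2s^3 + s^2 - 6s - 777 = (s + 7)(-2s^2 + 15s - 111).
So |(-2s^3 + s^2 - 6s - 1) − 776| = |s + 7|·|-2s^2 + 15s - 111|.
Assume first that |s + 7| < 2, so |s| < 9. Then |-2s^2 + 15s - 111| ≤ 2·9^2 + 15·9 + 111 = 408.
Hence |(-2s^3 + s^2 - 6s - 1) − 776| ≤ 408|s + 7| < eps provided |s + 7| < eps/408.
Choosing delta = min(2, eps/408) ensures both conditions, hence |(-2s^3 + s^2 - 6s - 1) − 776| < eps.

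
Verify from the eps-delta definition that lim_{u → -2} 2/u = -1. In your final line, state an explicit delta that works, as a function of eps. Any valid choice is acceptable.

delta = min(1, eps)

Fix eps > 0. We seek delta > 0 such that 0 < |u + 2| < delta implies |2/u + 1| < eps.
|2/u + 1| = 2·|-2 − u|/(2·|u|) = 2|u + 2|/(2|u|).
Restrict delta ≤ 1. Then |u + 2| < 1 gives |u| > 1, so 2|u| > 2.
Then |2/u + 1| < 2|u + 2|/2, which is < eps when |u + 2| < eps.
Take delta = min(1, eps). Then 0 < |u + 2| < delta gives both |u + 2| < 1 and |u + 2| < eps, so |2/u + 1| < eps.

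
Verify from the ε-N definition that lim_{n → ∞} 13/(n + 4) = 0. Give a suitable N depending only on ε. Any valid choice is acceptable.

N = 13/ε

Fix ε > 0. For n ≥ 1, |13/(n + 4) − 0| = 13/(n + 4) ≤ 13/n.
We need 13/n < ε, i.e. n > 13/ε.
Take N = 13/ε. If n > N then |13/(n + 4)| ≤ 13/n < ε.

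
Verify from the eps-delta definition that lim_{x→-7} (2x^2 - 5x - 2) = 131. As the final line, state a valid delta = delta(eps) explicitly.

delta = min(1, eps/35)

Suppose eps > 0. We want delta > 0 such that 0 < |x + 7| < delta implies |(2x^2 - 5x - 2) − 131| < eps.
(2x^2 - 5x - 2) − 131 = 2x^2 - 5x - 133 = (x + 7)(2x - 19).
So |(2x^2 - 5x - 2) − 131| = |x + 7|·|2x - 19|.
Assume first that |x + 7| < 1, so |x| < 8. Then |2x - 19| ≤ 2·8 + 19 = 35.
Hence |(2x^2 - 5x - 2) − 131| ≤ 35|x + 7| < eps provided |x + 7| < eps/35.
Choosing delta = min(1, eps/35) ensures both conditions, hence |(2x^2 - 5x - 2) − 131| < eps.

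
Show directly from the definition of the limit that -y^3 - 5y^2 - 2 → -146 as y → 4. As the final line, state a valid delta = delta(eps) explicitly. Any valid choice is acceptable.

Let eps > 0 be given. We want delta > 0 such that 0 < |y − 4| < delta implies |(-y^3 - 5y^2 - 2) + 146| < eps.
(-y^3 - 5y^2 - 2) + 146 = -y^3 - 5y^2 + 144 = (y − 4)(-y^2 - 9y - 36).
So |(-y^3 - 5y^2 - 2) + 146| = |y − 4|·|-y^2 - 9y - 36|.
Assume first that |y − 4| < 1, so |y| < 5. Then |-y^2 - 9y - 36| ≤ 5^2 + 9·5 + 36 = 106.
Hence |(-y^3 - 5y^2 - 2) + 146| ≤ 106|y − 4| < eps provided |y − 4| < eps/106.
Take delta = min(1, eps/106). Then 0 < |y − 4| < delta gives both |y − 4| < 1 and |y − 4| < eps/106, so |(-y^3 - 5y^2 - 2) + 146| < eps.

delta = min(1, eps/106)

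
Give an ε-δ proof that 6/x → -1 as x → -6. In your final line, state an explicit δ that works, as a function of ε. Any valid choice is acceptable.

δ = min(3, 3ε)

Let ε > 0 be given. We seek δ > 0 such that 0 < |x + 6| < δ implies |6/x + 1| < ε.
|6/x + 1| = 6·|-6 − x|/(6·|x|) = 6|x + 6|/(6|x|).
Restrict δ ≤ 3. Then |x + 6| < 3 gives |x| > 3, so 6|x| > 18.
Then |6/x + 1| < 6|x + 6|/18, which is < ε when |x + 6| < 3ε.
Take δ = min(3, 3ε). Then 0 < |x + 6| < δ gives both |x + 6| < 3 and |x + 6| < 3ε, so |6/x + 1| < ε.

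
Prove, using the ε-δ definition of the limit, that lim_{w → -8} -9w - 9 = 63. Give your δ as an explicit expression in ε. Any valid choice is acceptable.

δ = ε/9

Suppose ε > 0. We need δ > 0 so that 0 < |w + 8| < δ implies |(-9w - 9) − 63| < ε.
|(-9w - 9) − 63| = |-9w - 72| = 9|w + 8|.
So 9|w + 8| < ε exactly when |w + 8| < ε/9.
Take δ = ε/9. If 0 < |w + 8| < δ then |(-9w - 9) − 63| = 9|w + 8| < 9·(ε/9) = ε.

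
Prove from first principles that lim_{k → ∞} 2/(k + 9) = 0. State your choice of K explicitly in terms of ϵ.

K = 2/ϵ

Suppose ϵ > 0. For k ≥ 1, |2/(k + 9) − 0| = 2/(k + 9) ≤ 2/k.
We need 2/k < ϵ, i.e. k > 2/ϵ.
Take K = 2/ϵ. If k > K then |2/(k + 9)| ≤ 2/k < ϵ.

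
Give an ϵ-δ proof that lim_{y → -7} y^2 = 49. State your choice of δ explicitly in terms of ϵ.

Let ϵ > 0 be given. We seek δ > 0 with 0 < |y + 7| < δ ⇒ |y^2 − 49| < ϵ.
Factor: y^2 − 49 = (y + 7)(y - 7), so |y^2 − 49| = |y + 7|·|y - 7|.
Restrict δ ≤ 1. Then |y + 7| < 1 gives |y| < 8, so by the triangle inequality |y - 7| ≤ 8 + 7 = 15.
Hence |y^2 − 49| ≤ 15|y + 7|, which is < ϵ once |y + 7| < ϵ/15.
Take δ = min(1, ϵ/15). If 0 < |y + 7| < δ then both bounds hold and |y^2 − 49| ≤ 15|y + 7| < 15·(ϵ/15) = ϵ.

δ = min(1, ϵ/15)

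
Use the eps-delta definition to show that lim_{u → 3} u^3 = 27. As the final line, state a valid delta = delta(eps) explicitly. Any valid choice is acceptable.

delta = min(1, eps/37)

Let eps > 0. We seek delta > 0 with 0 < |u − 3| < delta ⇒ |u^3 − 27| < eps.
Factor: u^3 − 27 = (u − 3)(u^2 + 3u + 9), so |u^3 − 27| = |u − 3|·|u^2 + 3u + 9|.
Restrict delta ≤ 1. Then |u − 3| < 1 gives |u| < 4, so by the triangle inequality |u^2 + 3u + 9| ≤ 4^2 + 3·4 + 9 = 37.
Hence |u^3 − 27| ≤ 37|u − 3|, which is < eps once |u − 3| < eps/37.
Take delta = min(1, eps/37). If 0 < |u − 3| < delta then both bounds hold and |u^3 − 27| ≤ 37|u − 3| < 37·(eps/37) = eps.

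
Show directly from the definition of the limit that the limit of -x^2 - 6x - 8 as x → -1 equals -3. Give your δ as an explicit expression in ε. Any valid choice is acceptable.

Suppose ε > 0. We want δ > 0 such that 0 < |x + 1| < δ implies |(-x^2 - 6x - 8) + 3| < ε.
(-x^2 - 6x - 8) + 3 = -x^2 - 6x - 5 = (x + 1)(-x - 5).
So |(-x^2 - 6x - 8) + 3| = |x + 1|·|-x - 5|.
Assume first that |x + 1| < 1, so |x| < 2. Then |-x - 5| ≤ 2 + 5 = 7.
Hence |(-x^2 - 6x - 8) + 3| ≤ 7|x + 1| < ε provided |x + 1| < ε/7.
Choosing δ = min(1, ε/7) ensures both conditions, hence |(-x^2 - 6x - 8) + 3| < ε.

δ = min(1, ε/7)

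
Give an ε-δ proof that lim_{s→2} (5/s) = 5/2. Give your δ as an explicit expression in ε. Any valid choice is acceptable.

δ = min(1, (2/5)ε)

Suppose ε > 0. We seek δ > 0 such that 0 < |s − 2| < δ implies |5/s − (5/2)| < ε.
|5/s − (5/2)| = 5·|2 − s|/(2·|s|) = 5|s − 2|/(2|s|).
Require δ ≤ 1 so that |s| > 2 − 1 = 1, hence 2|s| > 2.
Then |5/s − (5/2)| < 5|s − 2|/2, which is < ε when |s − 2| < (2/5)ε.
Take δ = min(1, (2/5)ε). Then 0 < |s − 2| < δ gives both |s − 2| < 1 and |s − 2| < (2/5)ε, so |5/s − (5/2)| < ε.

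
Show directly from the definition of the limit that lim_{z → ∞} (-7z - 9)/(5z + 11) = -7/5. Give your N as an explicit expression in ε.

N = (32/25)/ε

Suppose ε > 0. We seek N > 0 such that z > N implies |(-7z - 9)/(5z + 11) + 7/5| < ε.
(-7z - 9)/(5z + 11) + 7/5 = (5(-7z - 9) − (-7)(5z + 11)) / (5(5z + 11)) = 32/(5(5z + 11)).
For z > 0 we have 5z + 11 > 5z, so |(-7z - 9)/(5z + 11) + 7/5| = 32/(5(5z + 11)) < 32/(5·5z) = (32/25)/z.
Thus |(-7z - 9)/(5z + 11) + 7/5| < ε whenever z > (32/25)/ε.
Take N = (32/25)/ε. If z > N then |(-7z - 9)/(5z + 11) + 7/5| < (32/25)/z < ε.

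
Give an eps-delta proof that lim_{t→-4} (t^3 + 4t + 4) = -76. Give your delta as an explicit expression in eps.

Let eps > 0 be given. We want delta > 0 such that 0 < |t + 4| < delta implies |(t^3 + 4t + 4) + 76| < eps.
(t^3 + 4t + 4) + 76 = t^3 + 4t + 80 = (t + 4)(t^2 - 4t + 20).
So |(t^3 + 4t + 4) + 76| = |t + 4|·|t^2 - 4t + 20|.
Require delta ≤ 1. Then |t + 4| < 1 gives |t| < 5, and by the triangle inequality |t^2 - 4t + 20| ≤ 5^2 + 4·5 + 20 = 65.
Hence |(t^3 + 4t + 4) + 76| ≤ 65|t + 4| < eps provided |t + 4| < eps/65.
Choosing delta = min(1, eps/65) ensures both conditions, hence |(t^3 + 4t + 4) + 76| < eps.

delta = min(1, eps/65)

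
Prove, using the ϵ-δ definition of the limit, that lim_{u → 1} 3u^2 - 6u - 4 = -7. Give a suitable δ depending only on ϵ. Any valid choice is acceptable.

δ = min(1, ϵ/9)

Fix ϵ > 0. We want δ > 0 such that 0 < |u − 1| < δ implies |(3u^2 - 6u - 4) + 7| < ϵ.
(3u^2 - 6u - 4) + 7 = 3u^2 - 6u + 3 = (u − 1)(3u - 3).
So |(3u^2 - 6u - 4) + 7| = |u − 1|·|3u - 3|.
Assume first that |u − 1| < 1, so |u| < 2. Then |3u - 3| ≤ 3·2 + 3 = 9.
Hence |(3u^2 - 6u - 4) + 7| ≤ 9|u − 1| < ϵ provided |u − 1| < ϵ/9.
Choosing δ = min(1, ϵ/9) ensures both conditions, hence |(3u^2 - 6u - 4) + 7| < ϵ.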